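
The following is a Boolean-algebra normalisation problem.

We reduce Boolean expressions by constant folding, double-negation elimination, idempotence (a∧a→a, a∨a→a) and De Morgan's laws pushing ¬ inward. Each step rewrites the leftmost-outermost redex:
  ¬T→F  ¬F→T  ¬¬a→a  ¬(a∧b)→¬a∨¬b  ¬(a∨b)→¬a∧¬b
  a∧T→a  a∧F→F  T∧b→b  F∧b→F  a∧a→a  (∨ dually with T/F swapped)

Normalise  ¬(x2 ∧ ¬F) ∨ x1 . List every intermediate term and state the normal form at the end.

  start: ¬(x2 ∧ ¬F) ∨ x1
  [1] (¬x2 ∨ ¬¬F) ∨ x1
  [2] (¬x2 ∨ F) ∨ x1
  [3] ¬x2 ∨ x1

Answer: normal form = ¬x2 ∨ x1  (in 3 steps)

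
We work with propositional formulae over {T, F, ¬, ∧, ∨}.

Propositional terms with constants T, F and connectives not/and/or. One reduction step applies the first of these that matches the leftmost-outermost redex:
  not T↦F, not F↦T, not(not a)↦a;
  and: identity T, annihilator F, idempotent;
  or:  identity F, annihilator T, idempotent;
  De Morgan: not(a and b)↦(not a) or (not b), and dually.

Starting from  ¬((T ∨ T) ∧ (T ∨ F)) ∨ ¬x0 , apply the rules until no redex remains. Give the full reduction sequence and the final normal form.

Answer: normal form = ¬x0  (in 9 steps)

Working:
  start: ¬((T ∨ T) ∧ (T ∨ F)) ∨ ¬x0
  [1] (¬(T ∨ T) ∨ ¬(T ∨ F)) ∨ ¬x0
  [2] ((¬T ∧ ¬T) ∨ ¬(T ∨ F)) ∨ ¬x0
  [3] (¬T ∨ ¬(T ∨ F)) ∨ ¬x0
  [4] (F ∨ ¬(T ∨ F)) ∨ ¬x0
  [5] ¬(T ∨ F) ∨ ¬x0
  [6] (¬T ∧ ¬F) ∨ ¬x0
  [7] (F ∧ ¬F) ∨ ¬x0
  [8] F ∨ ¬x0
  [9] ¬x0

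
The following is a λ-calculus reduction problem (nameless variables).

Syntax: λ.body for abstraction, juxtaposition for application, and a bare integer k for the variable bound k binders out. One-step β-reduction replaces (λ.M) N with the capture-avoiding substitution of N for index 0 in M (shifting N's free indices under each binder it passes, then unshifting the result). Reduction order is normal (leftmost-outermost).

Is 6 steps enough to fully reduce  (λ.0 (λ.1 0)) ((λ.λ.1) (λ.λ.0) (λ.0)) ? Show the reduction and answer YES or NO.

Answer: YES — reaches normal form λ.0 in 4 ≤ 6 steps

Working:
  start: (λ.0 (λ.1 0)) ((λ.λ.1) (λ.λ.0) (λ.0))
  [1] (λ.λ.1) (λ.λ.0) (λ.0) (λ.(λ.λ.1) (λ.λ.0) (λ.0) 0)
  [2] (λ.λ.λ.0) (λ.0) (λ.(λ.λ.1) (λ.λ.0) (λ.0) 0)
  [3] (λ.λ.0) (λ.(λ.λ.1) (λ.λ.0) (λ.0) 0)
  [4] λ.0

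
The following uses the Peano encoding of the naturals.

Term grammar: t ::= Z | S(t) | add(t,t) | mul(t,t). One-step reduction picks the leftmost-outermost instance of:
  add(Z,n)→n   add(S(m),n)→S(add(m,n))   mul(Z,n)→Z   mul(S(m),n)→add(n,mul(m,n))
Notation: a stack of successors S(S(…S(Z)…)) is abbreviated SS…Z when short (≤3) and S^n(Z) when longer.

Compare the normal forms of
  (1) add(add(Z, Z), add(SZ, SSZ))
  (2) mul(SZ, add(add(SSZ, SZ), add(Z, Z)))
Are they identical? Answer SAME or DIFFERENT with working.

Answer: SAME — A ⇓ SSSZ, B ⇓ SSSZ

Working:
Term A:
  start: add(add(Z, Z), add(SZ, SSZ))
  [1] add(Z, add(SZ, SSZ))
  [2] add(SZ, SSZ)
  [3] S(add(Z, SSZ))
  [4] SSSZ

Term B:
  start: mul(SZ, add(add(SSZ, SZ), add(Z, Z)))
  [1] add(add(add(SSZ, SZ), add(Z, Z)), mul(Z, add(add(SSZ, SZ), add(Z, Z))))
  [2] add(add(S(add(SZ, SZ)), add(Z, Z)), mul(Z, add(add(SSZ, SZ), add(Z, Z))))
  [3] add(S(add(add(SZ, SZ), add(Z, Z))), mul(Z, add(add(SSZ, SZ), add(Z, Z))))
  [4] S(add(add(add(SZ, SZ), add(Z, Z)), mul(Z, add(add(SSZ, SZ), add(Z, Z)))))
  [5] S(add(add(S(add(Z, SZ)), add(Z, Z)), mul(Z, add(add(SSZ, SZ), add(Z, Z)))))
  [6] S(add(S(add(add(Z, SZ), add(Z, Z))), mul(Z, add(add(SSZ, SZ), add(Z, Z)))))
  [7] S(S(add(add(add(Z, SZ), add(Z, Z)), mul(Z, add(add(SSZ, SZ), add(Z, Z))))))
  [8] S(S(add(add(SZ, add(Z, Z)), mul(Z, add(add(SSZ, SZ), add(Z, Z))))))
  [9] S(S(add(S(add(Z, add(Z, Z))), mul(Z, add(add(SSZ, SZ), add(Z, Z))))))
  [10] S(S(S(add(add(Z, add(Z, Z)), mul(Z, add(add(SSZ, SZ), add(Z, Z)))))))
  [11] S(S(S(add(add(Z, Z), mul(Z, add(add(SSZ, SZ), add(Z, Z)))))))
  [12] S(S(S(add(Z, mul(Z, add(add(SSZ, SZ), add(Z, Z)))))))
  [13] S(S(S(mul(Z, add(add(SSZ, SZ), add(Z, Z))))))
  [14] SSSZ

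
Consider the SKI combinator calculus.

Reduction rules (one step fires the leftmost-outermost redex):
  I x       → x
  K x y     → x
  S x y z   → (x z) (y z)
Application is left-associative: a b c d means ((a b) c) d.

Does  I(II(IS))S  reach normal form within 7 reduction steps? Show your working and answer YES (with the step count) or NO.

  start: I(II(IS))S
  →1  II(IS)S
  →2  I(IS)S
  →3  ISS
  →4  SS

Answer: YES — reaches normal form SS in 4 ≤ 7 steps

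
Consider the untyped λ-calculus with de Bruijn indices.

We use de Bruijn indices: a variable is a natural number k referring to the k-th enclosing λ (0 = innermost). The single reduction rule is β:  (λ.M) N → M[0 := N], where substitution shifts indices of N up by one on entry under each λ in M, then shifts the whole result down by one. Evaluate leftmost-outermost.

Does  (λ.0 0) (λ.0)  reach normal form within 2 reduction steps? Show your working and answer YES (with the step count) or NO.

  start: (λ.0 0) (λ.0)
  [1] (λ.0) (λ.0)
  [2] λ.0

Answer: YES — reaches normal form λ.0 in 2 ≤ 2 steps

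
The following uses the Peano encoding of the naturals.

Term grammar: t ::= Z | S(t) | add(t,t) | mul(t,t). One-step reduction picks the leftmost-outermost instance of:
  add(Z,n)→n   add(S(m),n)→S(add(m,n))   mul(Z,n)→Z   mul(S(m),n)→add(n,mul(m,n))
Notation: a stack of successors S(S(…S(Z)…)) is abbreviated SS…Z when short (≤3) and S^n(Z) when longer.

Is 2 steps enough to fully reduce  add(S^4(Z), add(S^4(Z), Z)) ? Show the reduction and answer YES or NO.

  start: add(S^4(Z), add(S^4(Z), Z))
  [1] S(add(SSSZ, add(S^4(Z), Z)))
  [2] S(S(add(SSZ, add(S^4(Z), Z))))

Answer: NO — after 2 steps the term is S(S(add(SSZ, add(S^4(Z), Z)))), not yet normal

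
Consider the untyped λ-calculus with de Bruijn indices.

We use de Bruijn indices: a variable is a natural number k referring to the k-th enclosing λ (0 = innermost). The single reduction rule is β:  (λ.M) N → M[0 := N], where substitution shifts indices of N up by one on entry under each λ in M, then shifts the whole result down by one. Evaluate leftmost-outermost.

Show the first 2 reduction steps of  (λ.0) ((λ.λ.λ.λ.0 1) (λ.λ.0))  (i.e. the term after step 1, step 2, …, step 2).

Answer: after 2 steps: λ.λ.λ.0 1

Working:
  start: (λ.0) ((λ.λ.λ.λ.0 1) (λ.λ.0))
  step 1: (λ.λ.λ.λ.0 1) (λ.λ.0)
  step 2: λ.λ.λ.0 1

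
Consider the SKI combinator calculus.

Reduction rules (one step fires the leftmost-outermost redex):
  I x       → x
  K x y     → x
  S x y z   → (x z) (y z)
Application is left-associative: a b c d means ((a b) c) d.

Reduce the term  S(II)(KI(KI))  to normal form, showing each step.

Answer: normal form = SII  (in 2 steps)

Reduction:
  start: S(II)(KI(KI))
  →1  SI(KI(KI))
  →2  SII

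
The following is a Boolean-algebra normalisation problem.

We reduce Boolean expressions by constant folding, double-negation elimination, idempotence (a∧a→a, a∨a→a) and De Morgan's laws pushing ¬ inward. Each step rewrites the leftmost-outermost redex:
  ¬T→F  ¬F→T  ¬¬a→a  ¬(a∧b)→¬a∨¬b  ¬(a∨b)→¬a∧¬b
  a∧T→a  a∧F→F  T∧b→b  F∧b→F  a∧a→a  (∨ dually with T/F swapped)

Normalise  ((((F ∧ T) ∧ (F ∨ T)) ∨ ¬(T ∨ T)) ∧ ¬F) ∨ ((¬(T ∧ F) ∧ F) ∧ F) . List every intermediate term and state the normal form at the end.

Answer: normal form = F  (in 9 steps)

Derivation:
  start: ((((F ∧ T) ∧ (F ∨ T)) ∨ ¬(T ∨ T)) ∧ ¬F) ∨ ((¬(T ∧ F) ∧ F) ∧ F)
  →1  (((F ∧ (F ∨ T)) ∨ ¬(T ∨ T)) ∧ ¬F) ∨ ((¬(T ∧ F) ∧ F) ∧ F)
  →2  ((F ∨ ¬(T ∨ T)) ∧ ¬F) ∨ ((¬(T ∧ F) ∧ F) ∧ F)
  →3  (¬(T ∨ T) ∧ ¬F) ∨ ((¬(T ∧ F) ∧ F) ∧ F)
  →4  ((¬T ∧ ¬T) ∧ ¬F) ∨ ((¬(T ∧ F) ∧ F) ∧ F)
  →5  (¬T ∧ ¬F) ∨ ((¬(T ∧ F) ∧ F) ∧ F)
  →6  (F ∧ ¬F) ∨ ((¬(T ∧ F) ∧ F) ∧ F)
  →7  F ∨ ((¬(T ∧ F) ∧ F) ∧ F)
  →8  (¬(T ∧ F) ∧ F) ∧ F
  →9  F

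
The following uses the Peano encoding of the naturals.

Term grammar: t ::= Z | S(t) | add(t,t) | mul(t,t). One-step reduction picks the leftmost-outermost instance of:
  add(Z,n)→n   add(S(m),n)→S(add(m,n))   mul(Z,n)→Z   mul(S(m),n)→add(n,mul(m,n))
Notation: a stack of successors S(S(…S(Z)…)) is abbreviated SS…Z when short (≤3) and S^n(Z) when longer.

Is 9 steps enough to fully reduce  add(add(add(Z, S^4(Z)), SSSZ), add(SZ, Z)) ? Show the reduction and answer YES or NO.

Answer: NO — after 9 steps the term is S(S(S(S(add(add(Z, SSSZ), add(SZ, Z)))))), not yet normal

Working:
  start: add(add(add(Z, S^4(Z)), SSSZ), add(SZ, Z))
  →1  add(add(S^4(Z), SSSZ), add(SZ, Z))
  →2  add(S(add(SSSZ, SSSZ)), add(SZ, Z))
  →3  S(add(add(SSSZ, SSSZ), add(SZ, Z)))
  →4  S(add(S(add(SSZ, SSSZ)), add(SZ, Z)))
  →5  S(S(add(add(SSZ, SSSZ), add(SZ, Z))))
  →6  S(S(add(S(add(SZ, SSSZ)), add(SZ, Z))))
  →7  S(S(S(add(add(SZ, SSSZ), add(SZ, Z)))))
  →8  S(S(S(add(S(add(Z, SSSZ)), add(SZ, Z)))))
  →9  S(S(S(S(add(add(Z, SSSZ), add(SZ, Z))))))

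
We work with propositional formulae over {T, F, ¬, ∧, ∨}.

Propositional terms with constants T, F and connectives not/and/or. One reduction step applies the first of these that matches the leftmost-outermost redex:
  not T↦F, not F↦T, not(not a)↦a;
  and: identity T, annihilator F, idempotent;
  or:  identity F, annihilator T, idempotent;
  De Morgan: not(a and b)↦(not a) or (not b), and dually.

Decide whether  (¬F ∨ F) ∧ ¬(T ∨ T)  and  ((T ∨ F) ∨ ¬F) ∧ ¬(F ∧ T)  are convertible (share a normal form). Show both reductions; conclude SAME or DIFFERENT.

Answer: DIFFERENT — A ⇓ F, B ⇓ T

Working:
Term A:
  start: (¬F ∨ F) ∧ ¬(T ∨ T)
  →1  ¬F ∧ ¬(T ∨ T)
  →2  T ∧ ¬(T ∨ T)
  →3  ¬(T ∨ T)
  →4  ¬T ∧ ¬T
  →5  ¬T
  →6  F

Term B:
  start: ((T ∨ F) ∨ ¬F) ∧ ¬(F ∧ T)
  →1  (T ∨ ¬F) ∧ ¬(F ∧ T)
  →2  T ∧ ¬(F ∧ T)
  →3  ¬(F ∧ T)
  →4  ¬F ∨ ¬T
  →5  T ∨ ¬T
  →6  T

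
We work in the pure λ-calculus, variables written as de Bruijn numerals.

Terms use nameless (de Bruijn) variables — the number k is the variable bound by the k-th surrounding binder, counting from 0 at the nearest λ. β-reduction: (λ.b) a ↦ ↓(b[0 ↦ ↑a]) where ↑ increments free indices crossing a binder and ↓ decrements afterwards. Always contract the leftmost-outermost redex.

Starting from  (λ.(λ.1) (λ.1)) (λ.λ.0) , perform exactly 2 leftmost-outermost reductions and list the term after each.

Answer: after 2 steps: λ.λ.0

Derivation:
  start: (λ.(λ.1) (λ.1)) (λ.λ.0)
  →1  (λ.λ.λ.0) (λ.λ.λ.0)
  →2  λ.λ.0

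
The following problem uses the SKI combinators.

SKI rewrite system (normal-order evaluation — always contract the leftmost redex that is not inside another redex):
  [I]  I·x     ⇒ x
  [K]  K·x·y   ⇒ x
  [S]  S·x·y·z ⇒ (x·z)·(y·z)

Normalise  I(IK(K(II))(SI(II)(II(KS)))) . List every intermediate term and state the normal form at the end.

Answer: normal form = KI  (in 4 steps)

Reduction:
  start: I(IK(K(II))(SI(II)(II(KS))))
  step 1: IK(K(II))(SI(II)(II(KS)))
  step 2: K(K(II))(SI(II)(II(KS)))
  step 3: K(II)
  step 4: KI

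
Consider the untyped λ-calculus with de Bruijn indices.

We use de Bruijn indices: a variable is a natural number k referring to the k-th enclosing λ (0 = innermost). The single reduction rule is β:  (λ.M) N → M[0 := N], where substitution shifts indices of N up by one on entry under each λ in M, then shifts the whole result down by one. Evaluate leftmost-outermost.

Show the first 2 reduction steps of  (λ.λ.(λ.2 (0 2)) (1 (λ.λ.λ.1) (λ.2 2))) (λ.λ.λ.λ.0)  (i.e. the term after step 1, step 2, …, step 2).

Answer: after 2 steps: λ.(λ.λ.λ.λ.0) ((λ.λ.λ.λ.0) (λ.λ.λ.1) (λ.(λ.λ.λ.λ.0) (λ.λ.λ.λ.0)) (λ.λ.λ.λ.0))

Working:
  start: (λ.λ.(λ.2 (0 2)) (1 (λ.λ.λ.1) (λ.2 2))) (λ.λ.λ.λ.0)
  [1] λ.(λ.(λ.λ.λ.λ.0) (0 (λ.λ.λ.λ.0))) ((λ.λ.λ.λ.0) (λ.λ.λ.1) (λ.(λ.λ.λ.λ.0) (λ.λ.λ.λ.0)))
  [2] λ.(λ.λ.λ.λ.0) ((λ.λ.λ.λ.0) (λ.λ.λ.1) (λ.(λ.λ.λ.λ.0) (λ.λ.λ.λ.0)) (λ.λ.λ.λ.0))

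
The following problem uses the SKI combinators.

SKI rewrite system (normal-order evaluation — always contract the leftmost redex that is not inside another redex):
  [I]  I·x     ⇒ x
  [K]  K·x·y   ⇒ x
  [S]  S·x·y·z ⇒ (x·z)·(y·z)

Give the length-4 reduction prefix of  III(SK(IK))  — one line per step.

Answer: after 4 steps: SKK

Working:
  start: III(SK(IK))
  step 1: II(SK(IK))
  step 2: I(SK(IK))
  step 3: SK(IK)
  step 4: SKK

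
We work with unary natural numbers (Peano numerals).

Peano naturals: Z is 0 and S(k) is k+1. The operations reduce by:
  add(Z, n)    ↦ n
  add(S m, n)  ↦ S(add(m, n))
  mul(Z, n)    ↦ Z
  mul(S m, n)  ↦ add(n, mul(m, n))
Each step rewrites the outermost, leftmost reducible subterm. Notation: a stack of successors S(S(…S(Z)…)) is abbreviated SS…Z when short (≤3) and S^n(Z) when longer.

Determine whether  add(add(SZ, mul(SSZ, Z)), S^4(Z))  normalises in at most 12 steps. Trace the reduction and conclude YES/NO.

  start: add(add(SZ, mul(SSZ, Z)), S^4(Z))
  →1  add(S(add(Z, mul(SSZ, Z))), S^4(Z))
  →2  S(add(add(Z, mul(SSZ, Z)), S^4(Z)))
  →3  S(add(mul(SSZ, Z), S^4(Z)))
  →4  S(add(add(Z, mul(SZ, Z)), S^4(Z)))
  →5  S(add(mul(SZ, Z), S^4(Z)))
  →6  S(add(add(Z, mul(Z, Z)), S^4(Z)))
  →7  S(add(mul(Z, Z), S^4(Z)))
  →8  S(add(Z, S^4(Z)))
  →9  S^5(Z)

Answer: YES — reaches normal form S^5(Z) in 9 ≤ 12 steps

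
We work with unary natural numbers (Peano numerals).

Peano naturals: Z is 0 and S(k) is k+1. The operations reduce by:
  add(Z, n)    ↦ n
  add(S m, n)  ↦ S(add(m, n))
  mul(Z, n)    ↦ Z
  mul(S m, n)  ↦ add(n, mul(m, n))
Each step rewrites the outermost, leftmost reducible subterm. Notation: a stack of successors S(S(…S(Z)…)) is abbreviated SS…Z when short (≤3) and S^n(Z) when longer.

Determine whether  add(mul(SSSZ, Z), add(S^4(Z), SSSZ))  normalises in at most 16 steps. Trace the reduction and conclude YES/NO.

Answer: YES — reaches normal form S^7(Z) in 13 ≤ 16 steps

Reduction:
  start: add(mul(SSSZ, Z), add(S^4(Z), SSSZ))
  [1] add(add(Z, mul(SSZ, Z)), add(S^4(Z), SSSZ))
  [2] add(mul(SSZ, Z), add(S^4(Z), SSSZ))
  [3] add(add(Z, mul(SZ, Z)), add(S^4(Z), SSSZ))
  [4] add(mul(SZ, Z), add(S^4(Z), SSSZ))
  [5] add(add(Z, mul(Z, Z)), add(S^4(Z), SSSZ))
  [6] add(mul(Z, Z), add(S^4(Z), SSSZ))
  [7] add(Z, add(S^4(Z), SSSZ))
  [8] add(S^4(Z), SSSZ)
  [9] S(add(SSSZ, SSSZ))
  [10] S(S(add(SSZ, SSSZ)))
  [11] S(S(S(add(SZ, SSSZ))))
  [12] S(S(S(S(add(Z, SSSZ)))))
  [13] S^7(Z)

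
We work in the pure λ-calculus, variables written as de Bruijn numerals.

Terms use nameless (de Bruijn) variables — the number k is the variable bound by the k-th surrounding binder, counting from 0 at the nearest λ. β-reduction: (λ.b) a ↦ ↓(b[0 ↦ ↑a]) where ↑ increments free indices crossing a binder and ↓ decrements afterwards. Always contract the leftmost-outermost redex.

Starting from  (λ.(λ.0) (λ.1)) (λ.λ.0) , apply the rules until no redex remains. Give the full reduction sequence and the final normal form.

  start: (λ.(λ.0) (λ.1)) (λ.λ.0)
  step 1: (λ.0) (λ.λ.λ.0)
  step 2: λ.λ.λ.0

Answer: normal form = λ.λ.λ.0  (in 2 steps)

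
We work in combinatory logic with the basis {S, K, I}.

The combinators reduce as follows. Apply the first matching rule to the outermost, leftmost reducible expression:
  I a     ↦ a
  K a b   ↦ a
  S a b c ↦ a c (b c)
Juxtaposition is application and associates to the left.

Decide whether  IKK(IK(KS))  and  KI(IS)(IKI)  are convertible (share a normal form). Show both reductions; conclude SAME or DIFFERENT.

Term A:
  start: IKK(IK(KS))
  →1  KK(IK(KS))
  →2  K

Term B:
  start: KI(IS)(IKI)
  →1  I(IKI)
  →2  IKI
  →3  KI

Answer: DIFFERENT — A ⇓ K, B ⇓ KI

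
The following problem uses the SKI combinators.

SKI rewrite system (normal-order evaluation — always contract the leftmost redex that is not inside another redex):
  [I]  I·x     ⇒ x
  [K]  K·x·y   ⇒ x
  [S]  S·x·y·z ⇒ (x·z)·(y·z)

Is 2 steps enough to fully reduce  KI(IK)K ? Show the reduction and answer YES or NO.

Answer: YES — reaches normal form K in 2 ≤ 2 steps

Derivation:
  start: KI(IK)K
  →1  IK
  →2  K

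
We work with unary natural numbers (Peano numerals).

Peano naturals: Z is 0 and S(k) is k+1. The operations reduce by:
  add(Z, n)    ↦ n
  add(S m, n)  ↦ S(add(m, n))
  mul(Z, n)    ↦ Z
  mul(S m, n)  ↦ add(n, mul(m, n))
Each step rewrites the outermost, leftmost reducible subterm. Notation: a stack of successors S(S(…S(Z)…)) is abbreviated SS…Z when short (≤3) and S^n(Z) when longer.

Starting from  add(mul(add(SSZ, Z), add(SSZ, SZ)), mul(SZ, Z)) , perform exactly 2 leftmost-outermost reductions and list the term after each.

Answer: after 2 steps: add(add(add(SSZ, SZ), mul(add(SZ, Z), add(SSZ, SZ))), mul(SZ, Z))

Working:
  start: add(mul(add(SSZ, Z), add(SSZ, SZ)), mul(SZ, Z))
  [1] add(mul(S(add(SZ, Z)), add(SSZ, SZ)), mul(SZ, Z))
  [2] add(add(add(SSZ, SZ), mul(add(SZ, Z), add(SSZ, SZ))), mul(SZ, Z))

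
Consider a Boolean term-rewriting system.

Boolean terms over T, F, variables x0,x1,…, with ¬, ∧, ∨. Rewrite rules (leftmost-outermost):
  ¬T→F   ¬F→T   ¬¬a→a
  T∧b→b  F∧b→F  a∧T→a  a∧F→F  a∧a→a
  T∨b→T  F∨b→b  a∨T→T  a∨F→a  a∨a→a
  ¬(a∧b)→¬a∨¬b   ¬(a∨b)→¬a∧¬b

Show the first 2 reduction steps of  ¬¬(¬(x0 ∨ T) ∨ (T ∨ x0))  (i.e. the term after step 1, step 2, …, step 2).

Answer: after 2 steps: (¬x0 ∧ ¬T) ∨ (T ∨ x0)

Derivation:
  start: ¬¬(¬(x0 ∨ T) ∨ (T ∨ x0))
  →1  ¬(x0 ∨ T) ∨ (T ∨ x0)
  →2  (¬x0 ∧ ¬T) ∨ (T ∨ x0)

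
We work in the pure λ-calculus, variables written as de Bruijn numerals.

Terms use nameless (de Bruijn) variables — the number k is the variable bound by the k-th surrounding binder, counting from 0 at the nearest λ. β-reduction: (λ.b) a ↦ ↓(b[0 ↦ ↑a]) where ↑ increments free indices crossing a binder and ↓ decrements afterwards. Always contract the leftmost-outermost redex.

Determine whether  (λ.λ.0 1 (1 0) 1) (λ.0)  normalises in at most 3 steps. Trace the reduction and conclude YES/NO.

  start: (λ.λ.0 1 (1 0) 1) (λ.0)
  →1  λ.0 (λ.0) ((λ.0) 0) (λ.0)
  →2  λ.0 (λ.0) 0 (λ.0)

Answer: YES — reaches normal form λ.0 (λ.0) 0 (λ.0) in 2 ≤ 3 steps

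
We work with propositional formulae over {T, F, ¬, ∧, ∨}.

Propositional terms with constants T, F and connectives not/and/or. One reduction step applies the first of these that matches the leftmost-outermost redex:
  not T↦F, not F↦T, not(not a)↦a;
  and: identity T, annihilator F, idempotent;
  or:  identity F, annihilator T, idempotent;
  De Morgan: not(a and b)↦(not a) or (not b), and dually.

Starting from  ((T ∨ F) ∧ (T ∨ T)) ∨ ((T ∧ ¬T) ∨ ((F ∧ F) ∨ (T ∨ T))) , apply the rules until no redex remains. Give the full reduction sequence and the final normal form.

  start: ((T ∨ F) ∧ (T ∨ T)) ∨ ((T ∧ ¬T) ∨ ((F ∧ F) ∨ (T ∨ T)))
  →1  (T ∧ (T ∨ T)) ∨ ((T ∧ ¬T) ∨ ((F ∧ F) ∨ (T ∨ T)))
  →2  (T ∨ T) ∨ ((T ∧ ¬T) ∨ ((F ∧ F) ∨ (T ∨ T)))
  →3  T ∨ ((T ∧ ¬T) ∨ ((F ∧ F) ∨ (T ∨ T)))
  →4  T

Answer: normal form = T  (in 4 steps)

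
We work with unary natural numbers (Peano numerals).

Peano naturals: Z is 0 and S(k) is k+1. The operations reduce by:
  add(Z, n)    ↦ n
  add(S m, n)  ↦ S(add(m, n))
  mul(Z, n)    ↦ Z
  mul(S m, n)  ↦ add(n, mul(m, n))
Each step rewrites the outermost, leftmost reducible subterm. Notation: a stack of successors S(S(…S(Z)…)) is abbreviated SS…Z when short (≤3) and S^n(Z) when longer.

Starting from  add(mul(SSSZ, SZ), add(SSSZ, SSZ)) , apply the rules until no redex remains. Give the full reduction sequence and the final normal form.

Answer: normal form = S^8(Z)  (in 18 steps)

Derivation:
  start: add(mul(SSSZ, SZ), add(SSSZ, SSZ))
  [1] add(add(SZ, mul(SSZ, SZ)), add(SSSZ, SSZ))
  [2] add(S(add(Z, mul(SSZ, SZ))), add(SSSZ, SSZ))
  [3] S(add(add(Z, mul(SSZ, SZ)), add(SSSZ, SSZ)))
  [4] S(add(mul(SSZ, SZ), add(SSSZ, SSZ)))
  [5] S(add(add(SZ, mul(SZ, SZ)), add(SSSZ, SSZ)))
  [6] S(add(S(add(Z, mul(SZ, SZ))), add(SSSZ, SSZ)))
  [7] S(S(add(add(Z, mul(SZ, SZ)), add(SSSZ, SSZ))))
  [8] S(S(add(mul(SZ, SZ), add(SSSZ, SSZ))))
  [9] S(S(add(add(SZ, mul(Z, SZ)), add(SSSZ, SSZ))))
  [10] S(S(add(S(add(Z, mul(Z, SZ))), add(SSSZ, SSZ))))
  [11] S(S(S(add(add(Z, mul(Z, SZ)), add(SSSZ, SSZ)))))
  [12] S(S(S(add(mul(Z, SZ), add(SSSZ, SSZ)))))
  [13] S(S(S(add(Z, add(SSSZ, SSZ)))))
  [14] S(S(S(add(SSSZ, SSZ))))
  [15] S(S(S(S(add(SSZ, SSZ)))))
  [16] S(S(S(S(S(add(SZ, SSZ))))))
  [17] S(S(S(S(S(S(add(Z, SSZ)))))))
  [18] S^8(Z)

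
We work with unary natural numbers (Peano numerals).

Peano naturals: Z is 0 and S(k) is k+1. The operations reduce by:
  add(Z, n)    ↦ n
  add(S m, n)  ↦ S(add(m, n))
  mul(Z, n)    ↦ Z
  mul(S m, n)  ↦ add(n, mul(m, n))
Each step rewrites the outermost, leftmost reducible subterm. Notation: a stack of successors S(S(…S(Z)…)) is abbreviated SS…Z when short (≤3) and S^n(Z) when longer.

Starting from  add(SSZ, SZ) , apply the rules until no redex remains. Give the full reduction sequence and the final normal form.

Answer: normal form = SSSZ  (in 3 steps)

Reduction:
  start: add(SSZ, SZ)
  step 1: S(add(SZ, SZ))
  step 2: S(S(add(Z, SZ)))
  step 3: SSSZ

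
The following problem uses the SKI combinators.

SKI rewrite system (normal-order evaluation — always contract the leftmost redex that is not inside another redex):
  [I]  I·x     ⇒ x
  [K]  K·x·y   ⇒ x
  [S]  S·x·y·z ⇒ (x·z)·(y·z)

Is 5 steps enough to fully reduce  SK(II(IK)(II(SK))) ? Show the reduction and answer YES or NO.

Answer: YES — reaches normal form SK(K(SK)) in 5 ≤ 5 steps

Derivation:
  start: SK(II(IK)(II(SK)))
  [1] SK(I(IK)(II(SK)))
  [2] SK(IK(II(SK)))
  [3] SK(K(II(SK)))
  [4] SK(K(I(SK)))
  [5] SK(K(SK))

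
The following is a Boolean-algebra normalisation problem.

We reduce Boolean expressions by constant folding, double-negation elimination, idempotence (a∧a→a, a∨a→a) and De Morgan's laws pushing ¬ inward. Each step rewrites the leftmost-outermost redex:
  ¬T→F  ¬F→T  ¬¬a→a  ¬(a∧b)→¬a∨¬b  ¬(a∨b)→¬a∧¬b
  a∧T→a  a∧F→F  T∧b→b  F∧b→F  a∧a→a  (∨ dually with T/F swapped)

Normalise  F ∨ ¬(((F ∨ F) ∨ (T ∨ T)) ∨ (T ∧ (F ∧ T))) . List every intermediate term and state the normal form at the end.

  start: F ∨ ¬(((F ∨ F) ∨ (T ∨ T)) ∨ (T ∧ (F ∧ T)))
  [1] ¬(((F ∨ F) ∨ (T ∨ T)) ∨ (T ∧ (F ∧ T)))
  [2] ¬((F ∨ F) ∨ (T ∨ T)) ∧ ¬(T ∧ (F ∧ T))
  [3] (¬(F ∨ F) ∧ ¬(T ∨ T)) ∧ ¬(T ∧ (F ∧ T))
  [4] ((¬F ∧ ¬F) ∧ ¬(T ∨ T)) ∧ ¬(T ∧ (F ∧ T))
  [5] (¬F ∧ ¬(T ∨ T)) ∧ ¬(T ∧ (F ∧ T))
  [6] (T ∧ ¬(T ∨ T)) ∧ ¬(T ∧ (F ∧ T))
  [7] ¬(T ∨ T) ∧ ¬(T ∧ (F ∧ T))
  [8] (¬T ∧ ¬T) ∧ ¬(T ∧ (F ∧ T))
  [9] ¬T ∧ ¬(T ∧ (F ∧ T))
  [10] F ∧ ¬(T ∧ (F ∧ T))
  [11] F

Answer: normal form = F  (in 11 steps)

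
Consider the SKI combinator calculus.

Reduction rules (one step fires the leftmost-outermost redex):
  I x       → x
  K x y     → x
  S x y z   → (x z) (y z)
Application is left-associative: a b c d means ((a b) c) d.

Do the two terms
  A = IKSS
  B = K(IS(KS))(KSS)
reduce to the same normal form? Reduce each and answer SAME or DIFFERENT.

Term A:
  start: IKSS
  →1  KSS
  →2  S

Term B:
  start: K(IS(KS))(KSS)
  →1  IS(KS)
  →2  S(KS)

Answer: DIFFERENT — A ⇓ S, B ⇓ S(KS)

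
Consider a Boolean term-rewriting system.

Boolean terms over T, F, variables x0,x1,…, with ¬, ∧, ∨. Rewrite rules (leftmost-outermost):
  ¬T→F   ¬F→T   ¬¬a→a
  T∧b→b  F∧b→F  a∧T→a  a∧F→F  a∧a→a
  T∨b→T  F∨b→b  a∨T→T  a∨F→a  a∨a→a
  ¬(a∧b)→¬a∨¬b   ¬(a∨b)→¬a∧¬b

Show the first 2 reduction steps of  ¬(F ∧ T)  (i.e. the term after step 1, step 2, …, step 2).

  start: ¬(F ∧ T)
  [1] ¬F ∨ ¬T
  [2] T ∨ ¬T

Answer: after 2 steps: T ∨ ¬T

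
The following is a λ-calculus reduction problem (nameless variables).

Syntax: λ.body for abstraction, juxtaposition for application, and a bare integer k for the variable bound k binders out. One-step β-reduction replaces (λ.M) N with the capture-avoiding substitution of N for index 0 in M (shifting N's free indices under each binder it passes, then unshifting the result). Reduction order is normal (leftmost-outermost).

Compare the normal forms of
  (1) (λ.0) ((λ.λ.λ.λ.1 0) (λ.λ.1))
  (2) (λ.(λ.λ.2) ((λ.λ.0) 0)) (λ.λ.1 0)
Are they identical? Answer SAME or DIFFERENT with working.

Term A:
  start: (λ.0) ((λ.λ.λ.λ.1 0) (λ.λ.1))
  [1] (λ.λ.λ.λ.1 0) (λ.λ.1)
  [2] λ.λ.λ.1 0

Term B:
  start: (λ.(λ.λ.2) ((λ.λ.0) 0)) (λ.λ.1 0)
  [1] (λ.λ.λ.λ.1 0) ((λ.λ.0) (λ.λ.1 0))
  [2] λ.λ.λ.1 0

Answer: SAME — A ⇓ λ.λ.λ.1 0, B ⇓ λ.λ.λ.1 0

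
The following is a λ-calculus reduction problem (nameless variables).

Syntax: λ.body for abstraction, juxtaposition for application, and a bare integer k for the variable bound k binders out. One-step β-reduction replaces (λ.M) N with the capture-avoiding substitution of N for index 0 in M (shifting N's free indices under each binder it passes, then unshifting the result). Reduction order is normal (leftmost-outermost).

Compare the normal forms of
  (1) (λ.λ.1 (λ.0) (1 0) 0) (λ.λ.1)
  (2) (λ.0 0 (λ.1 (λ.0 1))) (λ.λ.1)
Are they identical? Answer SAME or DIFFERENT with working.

Answer: DIFFERENT — A ⇓ λ.0, B ⇓ λ.λ.1

Working:
Term A:
  start: (λ.λ.1 (λ.0) (1 0) 0) (λ.λ.1)
  [1] λ.(λ.λ.1) (λ.0) ((λ.λ.1) 0) 0
  [2] λ.(λ.λ.0) ((λ.λ.1) 0) 0
  [3] λ.(λ.0) 0
  [4] λ.0

Term B:
  start: (λ.0 0 (λ.1 (λ.0 1))) (λ.λ.1)
  [1] (λ.λ.1) (λ.λ.1) (λ.(λ.λ.1) (λ.0 1))
  [2] (λ.λ.λ.1) (λ.(λ.λ.1) (λ.0 1))
  [3] λ.λ.1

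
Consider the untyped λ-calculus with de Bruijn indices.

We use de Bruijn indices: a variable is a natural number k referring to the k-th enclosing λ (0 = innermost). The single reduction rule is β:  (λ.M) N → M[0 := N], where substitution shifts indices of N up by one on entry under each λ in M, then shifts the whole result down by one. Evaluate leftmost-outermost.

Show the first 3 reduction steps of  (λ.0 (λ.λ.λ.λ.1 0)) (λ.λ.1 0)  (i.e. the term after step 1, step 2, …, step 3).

  start: (λ.0 (λ.λ.λ.λ.1 0)) (λ.λ.1 0)
  [1] (λ.λ.1 0) (λ.λ.λ.λ.1 0)
  [2] λ.(λ.λ.λ.λ.1 0) 0
  [3] λ.λ.λ.λ.1 0

Answer: after 3 steps: λ.λ.λ.λ.1 0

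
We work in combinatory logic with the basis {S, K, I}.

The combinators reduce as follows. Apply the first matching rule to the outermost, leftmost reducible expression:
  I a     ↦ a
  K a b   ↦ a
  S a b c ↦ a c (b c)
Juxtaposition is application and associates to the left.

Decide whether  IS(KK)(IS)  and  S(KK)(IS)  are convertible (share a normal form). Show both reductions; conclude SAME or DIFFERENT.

Term A:
  start: IS(KK)(IS)
  →1  S(KK)(IS)
  →2  S(KK)S

Term B:
  start: S(KK)(IS)
  →1  S(KK)S

Answer: SAME — A ⇓ S(KK)S, B ⇓ S(KK)S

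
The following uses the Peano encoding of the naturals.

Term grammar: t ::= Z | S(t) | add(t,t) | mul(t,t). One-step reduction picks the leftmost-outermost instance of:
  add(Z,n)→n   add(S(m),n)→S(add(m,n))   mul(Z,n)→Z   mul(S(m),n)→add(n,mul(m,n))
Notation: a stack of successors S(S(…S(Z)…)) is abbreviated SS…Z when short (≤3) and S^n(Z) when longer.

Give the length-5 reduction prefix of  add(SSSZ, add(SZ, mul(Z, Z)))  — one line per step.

  start: add(SSSZ, add(SZ, mul(Z, Z)))
  →1  S(add(SSZ, add(SZ, mul(Z, Z))))
  →2  S(S(add(SZ, add(SZ, mul(Z, Z)))))
  →3  S(S(S(add(Z, add(SZ, mul(Z, Z))))))
  →4  S(S(S(add(SZ, mul(Z, Z)))))
  →5  S(S(S(S(add(Z, mul(Z, Z))))))

Answer: after 5 steps: S(S(S(S(add(Z, mul(Z, Z))))))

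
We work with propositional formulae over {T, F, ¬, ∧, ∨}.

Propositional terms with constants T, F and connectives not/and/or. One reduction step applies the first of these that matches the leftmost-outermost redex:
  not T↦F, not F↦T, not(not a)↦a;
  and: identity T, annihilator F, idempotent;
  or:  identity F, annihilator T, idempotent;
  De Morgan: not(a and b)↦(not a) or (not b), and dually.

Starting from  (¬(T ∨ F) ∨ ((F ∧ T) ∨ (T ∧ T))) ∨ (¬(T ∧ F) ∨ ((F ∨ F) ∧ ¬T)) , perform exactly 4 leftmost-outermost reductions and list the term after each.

Answer: after 4 steps: ((F ∧ T) ∨ (T ∧ T)) ∨ (¬(T ∧ F) ∨ ((F ∨ F) ∧ ¬T))

Reduction:
  start: (¬(T ∨ F) ∨ ((F ∧ T) ∨ (T ∧ T))) ∨ (¬(T ∧ F) ∨ ((F ∨ F) ∧ ¬T))
  →1  ((¬T ∧ ¬F) ∨ ((F ∧ T) ∨ (T ∧ T))) ∨ (¬(T ∧ F) ∨ ((F ∨ F) ∧ ¬T))
  →2  ((F ∧ ¬F) ∨ ((F ∧ T) ∨ (T ∧ T))) ∨ (¬(T ∧ F) ∨ ((F ∨ F) ∧ ¬T))
  →3  (F ∨ ((F ∧ T) ∨ (T ∧ T))) ∨ (¬(T ∧ F) ∨ ((F ∨ F) ∧ ¬T))
  →4  ((F ∧ T) ∨ (T ∧ T)) ∨ (¬(T ∧ F) ∨ ((F ∨ F) ∧ ¬T))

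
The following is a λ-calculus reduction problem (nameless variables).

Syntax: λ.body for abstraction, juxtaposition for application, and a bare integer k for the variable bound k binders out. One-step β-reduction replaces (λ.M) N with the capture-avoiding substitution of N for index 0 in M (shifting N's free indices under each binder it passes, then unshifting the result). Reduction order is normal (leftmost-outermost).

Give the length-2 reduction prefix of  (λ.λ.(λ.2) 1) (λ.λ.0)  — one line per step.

Answer: after 2 steps: λ.λ.λ.0

Working:
  start: (λ.λ.(λ.2) 1) (λ.λ.0)
  step 1: λ.(λ.λ.λ.0) (λ.λ.0)
  step 2: λ.λ.λ.0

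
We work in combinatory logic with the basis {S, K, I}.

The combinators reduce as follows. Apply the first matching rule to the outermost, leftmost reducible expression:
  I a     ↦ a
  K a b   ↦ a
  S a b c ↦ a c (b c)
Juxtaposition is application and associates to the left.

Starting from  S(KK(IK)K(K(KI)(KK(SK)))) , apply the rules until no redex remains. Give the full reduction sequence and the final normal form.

  start: S(KK(IK)K(K(KI)(KK(SK))))
  step 1: S(KK(K(KI)(KK(SK))))
  step 2: SK

Answer: normal form = SK  (in 2 steps)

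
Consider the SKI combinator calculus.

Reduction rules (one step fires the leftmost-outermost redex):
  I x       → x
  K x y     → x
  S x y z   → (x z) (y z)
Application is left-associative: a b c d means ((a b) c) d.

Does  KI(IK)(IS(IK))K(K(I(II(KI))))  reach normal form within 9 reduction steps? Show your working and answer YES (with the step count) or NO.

Answer: YES — reaches normal form K(KI) in 9 ≤ 9 steps

Working:
  start: KI(IK)(IS(IK))K(K(I(II(KI))))
  step 1: I(IS(IK))K(K(I(II(KI))))
  step 2: IS(IK)K(K(I(II(KI))))
  step 3: S(IK)K(K(I(II(KI))))
  step 4: IK(K(I(II(KI))))(K(K(I(II(KI)))))
  step 5: K(K(I(II(KI))))(K(K(I(II(KI)))))
  step 6: K(I(II(KI)))
  step 7: K(II(KI))
  step 8: K(I(KI))
  step 9: K(KI)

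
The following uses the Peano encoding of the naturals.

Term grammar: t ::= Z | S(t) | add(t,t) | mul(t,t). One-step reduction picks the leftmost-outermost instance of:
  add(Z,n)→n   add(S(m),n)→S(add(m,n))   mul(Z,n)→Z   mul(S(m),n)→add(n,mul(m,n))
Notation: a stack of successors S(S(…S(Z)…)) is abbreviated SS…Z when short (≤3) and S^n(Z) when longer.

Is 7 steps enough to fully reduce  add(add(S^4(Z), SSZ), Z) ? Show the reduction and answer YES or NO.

Answer: NO — after 7 steps the term is S(S(S(add(S(add(Z, SSZ)), Z)))), not yet normal

Derivation:
  start: add(add(S^4(Z), SSZ), Z)
  →1  add(S(add(SSSZ, SSZ)), Z)
  →2  S(add(add(SSSZ, SSZ), Z))
  →3  S(add(S(add(SSZ, SSZ)), Z))
  →4  S(S(add(add(SSZ, SSZ), Z)))
  →5  S(S(add(S(add(SZ, SSZ)), Z)))
  →6  S(S(S(add(add(SZ, SSZ), Z))))
  →7  S(S(S(add(S(add(Z, SSZ)), Z))))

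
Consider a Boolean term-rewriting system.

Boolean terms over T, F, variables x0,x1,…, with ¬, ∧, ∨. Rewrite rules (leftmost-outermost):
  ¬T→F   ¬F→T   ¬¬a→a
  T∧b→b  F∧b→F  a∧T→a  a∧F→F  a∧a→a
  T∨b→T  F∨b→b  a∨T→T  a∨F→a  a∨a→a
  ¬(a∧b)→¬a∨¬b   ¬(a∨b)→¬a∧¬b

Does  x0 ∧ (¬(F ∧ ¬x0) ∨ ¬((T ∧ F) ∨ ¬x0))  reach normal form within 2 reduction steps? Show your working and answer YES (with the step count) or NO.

Answer: NO — after 2 steps the term is x0 ∧ ((T ∨ ¬¬x0) ∨ ¬((T ∧ F) ∨ ¬x0)), not yet normal

Reduction:
  start: x0 ∧ (¬(F ∧ ¬x0) ∨ ¬((T ∧ F) ∨ ¬x0))
  →1  x0 ∧ ((¬F ∨ ¬¬x0) ∨ ¬((T ∧ F) ∨ ¬x0))
  →2  x0 ∧ ((T ∨ ¬¬x0) ∨ ¬((T ∧ F) ∨ ¬x0))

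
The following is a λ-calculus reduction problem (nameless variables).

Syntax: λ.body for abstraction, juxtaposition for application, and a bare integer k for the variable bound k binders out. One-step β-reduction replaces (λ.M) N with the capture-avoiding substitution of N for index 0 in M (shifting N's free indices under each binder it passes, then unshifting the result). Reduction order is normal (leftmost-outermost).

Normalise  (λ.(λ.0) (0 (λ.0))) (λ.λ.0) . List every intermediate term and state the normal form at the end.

Answer: normal form = λ.0  (in 3 steps)

Reduction:
  start: (λ.(λ.0) (0 (λ.0))) (λ.λ.0)
  step 1: (λ.0) ((λ.λ.0) (λ.0))
  step 2: (λ.λ.0) (λ.0)
  step 3: λ.0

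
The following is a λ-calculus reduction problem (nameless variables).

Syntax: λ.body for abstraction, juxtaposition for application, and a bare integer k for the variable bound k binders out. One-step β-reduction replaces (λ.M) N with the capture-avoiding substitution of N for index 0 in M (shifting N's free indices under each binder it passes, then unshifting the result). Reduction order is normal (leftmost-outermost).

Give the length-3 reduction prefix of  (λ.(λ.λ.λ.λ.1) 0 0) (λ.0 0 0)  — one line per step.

Answer: after 3 steps: λ.λ.1

Reduction:
  start: (λ.(λ.λ.λ.λ.1) 0 0) (λ.0 0 0)
  →1  (λ.λ.λ.λ.1) (λ.0 0 0) (λ.0 0 0)
  →2  (λ.λ.λ.1) (λ.0 0 0)
  →3  λ.λ.1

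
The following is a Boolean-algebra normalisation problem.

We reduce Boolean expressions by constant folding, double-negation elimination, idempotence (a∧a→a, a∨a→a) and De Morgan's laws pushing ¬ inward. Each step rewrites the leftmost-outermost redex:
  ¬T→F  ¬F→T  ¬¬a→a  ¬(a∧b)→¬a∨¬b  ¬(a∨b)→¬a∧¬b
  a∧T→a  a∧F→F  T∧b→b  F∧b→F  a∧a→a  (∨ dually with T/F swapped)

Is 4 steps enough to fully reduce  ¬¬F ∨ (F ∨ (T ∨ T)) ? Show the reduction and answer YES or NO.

  start: ¬¬F ∨ (F ∨ (T ∨ T))
  →1  F ∨ (F ∨ (T ∨ T))
  →2  F ∨ (T ∨ T)
  →3  T ∨ T
  →4  T

Answer: YES — reaches normal form T in 4 ≤ 4 steps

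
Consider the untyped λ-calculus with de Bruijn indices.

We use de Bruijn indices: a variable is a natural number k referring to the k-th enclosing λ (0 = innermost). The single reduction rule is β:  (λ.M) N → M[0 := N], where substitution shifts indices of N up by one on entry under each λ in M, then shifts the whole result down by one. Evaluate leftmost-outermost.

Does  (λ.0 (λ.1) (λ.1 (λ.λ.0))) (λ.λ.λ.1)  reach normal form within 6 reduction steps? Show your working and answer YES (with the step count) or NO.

Answer: YES — reaches normal form λ.λ.λ.λ.1 in 4 ≤ 6 steps

Working:
  start: (λ.0 (λ.1) (λ.1 (λ.λ.0))) (λ.λ.λ.1)
  [1] (λ.λ.λ.1) (λ.λ.λ.λ.1) (λ.(λ.λ.λ.1) (λ.λ.0))
  [2] (λ.λ.1) (λ.(λ.λ.λ.1) (λ.λ.0))
  [3] λ.λ.(λ.λ.λ.1) (λ.λ.0)
  [4] λ.λ.λ.λ.1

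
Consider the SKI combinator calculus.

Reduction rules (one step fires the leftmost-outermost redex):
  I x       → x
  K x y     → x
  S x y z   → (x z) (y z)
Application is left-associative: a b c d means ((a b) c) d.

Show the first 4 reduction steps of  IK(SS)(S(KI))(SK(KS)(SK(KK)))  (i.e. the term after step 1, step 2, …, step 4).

Answer: after 4 steps: SS(SK(KK))

Working:
  start: IK(SS)(S(KI))(SK(KS)(SK(KK)))
  [1] K(SS)(S(KI))(SK(KS)(SK(KK)))
  [2] SS(SK(KS)(SK(KK)))
  [3] SS(K(SK(KK))(KS(SK(KK))))
  [4] SS(SK(KK))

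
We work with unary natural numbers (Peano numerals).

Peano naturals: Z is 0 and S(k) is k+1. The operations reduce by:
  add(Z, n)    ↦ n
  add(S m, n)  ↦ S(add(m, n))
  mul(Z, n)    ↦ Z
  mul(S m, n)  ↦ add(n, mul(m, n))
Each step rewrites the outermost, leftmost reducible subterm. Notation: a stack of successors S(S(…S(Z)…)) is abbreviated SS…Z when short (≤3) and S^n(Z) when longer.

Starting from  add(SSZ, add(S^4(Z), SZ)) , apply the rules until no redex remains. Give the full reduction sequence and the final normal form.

Answer: normal form = S^7(Z)  (in 8 steps)

Derivation:
  start: add(SSZ, add(S^4(Z), SZ))
  [1] S(add(SZ, add(S^4(Z), SZ)))
  [2] S(S(add(Z, add(S^4(Z), SZ))))
  [3] S(S(add(S^4(Z), SZ)))
  [4] S(S(S(add(SSSZ, SZ))))
  [5] S(S(S(S(add(SSZ, SZ)))))
  [6] S(S(S(S(S(add(SZ, SZ))))))
  [7] S(S(S(S(S(S(add(Z, SZ)))))))
  [8] S^7(Z)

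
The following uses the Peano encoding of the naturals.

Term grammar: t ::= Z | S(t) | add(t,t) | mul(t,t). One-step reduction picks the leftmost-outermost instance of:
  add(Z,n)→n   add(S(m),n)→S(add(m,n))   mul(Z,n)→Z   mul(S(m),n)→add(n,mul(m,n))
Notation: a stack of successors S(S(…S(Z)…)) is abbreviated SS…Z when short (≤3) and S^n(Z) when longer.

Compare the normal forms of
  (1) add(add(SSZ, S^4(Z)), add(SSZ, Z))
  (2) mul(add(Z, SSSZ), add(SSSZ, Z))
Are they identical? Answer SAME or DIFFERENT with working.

Term A:
  start: add(add(SSZ, S^4(Z)), add(SSZ, Z))
  step 1: add(S(add(SZ, S^4(Z))), add(SSZ, Z))
  step 2: S(add(add(SZ, S^4(Z)), add(SSZ, Z)))
  step 3: S(add(S(add(Z, S^4(Z))), add(SSZ, Z)))
  step 4: S(S(add(add(Z, S^4(Z)), add(SSZ, Z))))
  step 5: S(S(add(S^4(Z), add(SSZ, Z))))
  step 6: S(S(S(add(SSSZ, add(SSZ, Z)))))
  step 7: S(S(S(S(add(SSZ, add(SSZ, Z))))))
  step 8: S(S(S(S(S(add(SZ, add(SSZ, Z)))))))
  step 9: S(S(S(S(S(S(add(Z, add(SSZ, Z))))))))
  step 10: S(S(S(S(S(S(add(SSZ, Z)))))))
  step 11: S(S(S(S(S(S(S(add(SZ, Z))))))))
  step 12: S(S(S(S(S(S(S(S(add(Z, Z)))))))))
  step 13: S^8(Z)

Term B:
  start: mul(add(Z, SSSZ), add(SSSZ, Z))
  step 1: mul(SSSZ, add(SSSZ, Z))
  step 2: add(add(SSSZ, Z), mul(SSZ, add(SSSZ, Z)))
  step 3: add(S(add(SSZ, Z)), mul(SSZ, add(SSSZ, Z)))
  step 4: S(add(add(SSZ, Z), mul(SSZ, add(SSSZ, Z))))
  step 5: S(add(S(add(SZ, Z)), mul(SSZ, add(SSSZ, Z))))
  step 6: S(S(add(add(SZ, Z), mul(SSZ, add(SSSZ, Z)))))
  step 7: S(S(add(S(add(Z, Z)), mul(SSZ, add(SSSZ, Z)))))
  step 8: S(S(S(add(add(Z, Z), mul(SSZ, add(SSSZ, Z))))))
  step 9: S(S(S(add(Z, mul(SSZ, add(SSSZ, Z))))))
  step 10: S(S(S(mul(SSZ, add(SSSZ, Z)))))
  step 11: S(S(S(add(add(SSSZ, Z), mul(SZ, add(SSSZ, Z))))))
  step 12: S(S(S(add(S(add(SSZ, Z)), mul(SZ, add(SSSZ, Z))))))
  step 13: S(S(S(S(add(add(SSZ, Z), mul(SZ, add(SSSZ, Z)))))))
  step 14: S(S(S(S(add(S(add(SZ, Z)), mul(SZ, add(SSSZ, Z)))))))
  step 15: S(S(S(S(S(add(add(SZ, Z), mul(SZ, add(SSSZ, Z))))))))
  step 16: S(S(S(S(S(add(S(add(Z, Z)), mul(SZ, add(SSSZ, Z))))))))
  step 17: S(S(S(S(S(S(add(add(Z, Z), mul(SZ, add(SSSZ, Z)))))))))
  step 18: S(S(S(S(S(S(add(Z, mul(SZ, add(SSSZ, Z)))))))))
  step 19: S(S(S(S(S(S(mul(SZ, add(SSSZ, Z))))))))
  step 20: S(S(S(S(S(S(add(add(SSSZ, Z), mul(Z, add(SSSZ, Z)))))))))
  step 21: S(S(S(S(S(S(add(S(add(SSZ, Z)), mul(Z, add(SSSZ, Z)))))))))
  step 22: S(S(S(S(S(S(S(add(add(SSZ, Z), mul(Z, add(SSSZ, Z))))))))))
  step 23: S(S(S(S(S(S(S(add(S(add(SZ, Z)), mul(Z, add(SSSZ, Z))))))))))
  step 24: S(S(S(S(S(S(S(S(add(add(SZ, Z), mul(Z, add(SSSZ, Z)))))))))))
  step 25: S(S(S(S(S(S(S(S(add(S(add(Z, Z)), mul(Z, add(SSSZ, Z)))))))))))
  step 26: S(S(S(S(S(S(S(S(S(add(add(Z, Z), mul(Z, add(SSSZ, Z))))))))))))
  step 27: S(S(S(S(S(S(S(S(S(add(Z, mul(Z, add(SSSZ, Z))))))))))))
  step 28: S(S(S(S(S(S(S(S(S(mul(Z, add(SSSZ, Z)))))))))))
  step 29: S^9(Z)

Answer: DIFFERENT — A ⇓ S^8(Z), B ⇓ S^9(Z)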